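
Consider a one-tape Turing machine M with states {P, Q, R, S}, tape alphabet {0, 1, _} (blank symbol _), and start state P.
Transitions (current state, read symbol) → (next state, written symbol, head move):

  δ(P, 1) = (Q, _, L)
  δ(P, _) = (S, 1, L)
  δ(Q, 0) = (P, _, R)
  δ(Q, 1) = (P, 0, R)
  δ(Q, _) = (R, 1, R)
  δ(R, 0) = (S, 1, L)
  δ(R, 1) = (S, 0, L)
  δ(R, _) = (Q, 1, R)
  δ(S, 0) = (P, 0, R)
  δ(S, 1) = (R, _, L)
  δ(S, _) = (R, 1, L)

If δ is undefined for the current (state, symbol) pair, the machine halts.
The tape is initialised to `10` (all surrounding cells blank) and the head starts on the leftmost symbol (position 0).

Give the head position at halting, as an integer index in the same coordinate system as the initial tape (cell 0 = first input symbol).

P | ____[1]0_   read 1 → write _, move L, go to Q
Q | ___[_]_0_   read _ → write 1, move R, go to R
R | ___1[_]0_   read _ → write 1, move R, go to Q
Q | ___11[0]_   read 0 → write _, move R, go to P
P | ___11_[_]   read _ → write 1, move L, go to S
S | ___11[_]1   read _ → write 1, move L, go to R
R | ___1[1]11   read 1 → write 0, move L, go to S
S | ___[1]011   read 1 → write _, move L, go to R
R | __[_]_011   read _ → write 1, move R, go to Q
Q | __1[_]011   read _ → write 1, move R, go to R
R | __11[0]11   read 0 → write 1, move L, go to S
S | __1[1]111   read 1 → write _, move L, go to R
R | __[1]_111   read 1 → write 0, move L, go to S
S | _[_]0_111   read _ → write 1, move L, go to R
R | [_]10_111   read _ → write 1, move R, go to Q
Q | 1[1]0_111   read 1 → write 0, move R, go to P
P | 10[0]_111
At halt the head is at cell -2.

-2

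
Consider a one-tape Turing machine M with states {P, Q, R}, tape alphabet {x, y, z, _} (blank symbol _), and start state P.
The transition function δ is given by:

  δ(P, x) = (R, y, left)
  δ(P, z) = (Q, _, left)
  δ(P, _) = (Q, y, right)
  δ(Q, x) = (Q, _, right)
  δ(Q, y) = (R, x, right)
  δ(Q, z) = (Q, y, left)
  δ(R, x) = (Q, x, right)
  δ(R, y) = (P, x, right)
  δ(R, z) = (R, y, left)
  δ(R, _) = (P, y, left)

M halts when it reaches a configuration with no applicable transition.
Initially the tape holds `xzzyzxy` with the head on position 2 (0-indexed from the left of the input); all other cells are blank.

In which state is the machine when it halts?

state=P head=2 tape=_xz[z]yzxy   (P,z)→(Q,_,left)
state=Q head=1 tape=_x[z]_yzxy   (Q,z)→(Q,y,left)
state=Q head=0 tape=_[x]y_yzxy   (Q,x)→(Q,_,right)
state=Q head=1 tape=__[y]_yzxy   (Q,y)→(R,x,right)
state=R head=2 tape=__x[_]yzxy   (R,_)→(P,y,left)
state=P head=1 tape=__[x]yyzxy   (P,x)→(R,y,left)
state=R head=0 tape=_[_]yyyzxy   (R,_)→(P,y,left)
state=P head=-1 tape=[_]yyyyzxy   (P,_)→(Q,y,right)
state=Q head=0 tape=y[y]yyyzxy   (Q,y)→(R,x,right)
state=R head=1 tape=yx[y]yyzxy   (R,y)→(P,x,right)
state=P head=2 tape=yxx[y]yzxy
No transition is defined for (P, y); M halts in state P.

P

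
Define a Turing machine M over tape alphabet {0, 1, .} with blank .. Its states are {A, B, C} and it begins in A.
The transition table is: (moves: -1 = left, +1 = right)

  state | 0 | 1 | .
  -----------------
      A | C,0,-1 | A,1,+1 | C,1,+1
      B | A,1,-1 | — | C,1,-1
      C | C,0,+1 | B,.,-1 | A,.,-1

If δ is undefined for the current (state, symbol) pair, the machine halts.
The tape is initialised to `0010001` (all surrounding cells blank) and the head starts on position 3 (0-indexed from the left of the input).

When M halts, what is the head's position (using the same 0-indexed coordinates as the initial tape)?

state=A head=3 tape=..001[0]001   (A,0)→(C,0,-1)
state=C head=2 tape=..00[1]0001   (C,1)→(B,.,-1)
state=B head=1 tape=..0[0].0001   (B,0)→(A,1,-1)
state=A head=0 tape=..[0]1.0001   (A,0)→(C,0,-1)
state=C head=-1 tape=.[.]01.0001   (C,.)→(A,.,-1)
state=A head=-2 tape=[.].01.0001   (A,.)→(C,1,+1)
state=C head=-1 tape=1[.]01.0001   (C,.)→(A,.,-1)
state=A head=-2 tape=[1].01.0001   (A,1)→(A,1,+1)
state=A head=-1 tape=1[.]01.0001   (A,.)→(C,1,+1)
state=C head=0 tape=11[0]1.0001   (C,0)→(C,0,+1)
state=C head=1 tape=110[1].0001   (C,1)→(B,.,-1)
state=B head=0 tape=11[0]..0001   (B,0)→(A,1,-1)
state=A head=-1 tape=1[1]1..0001   (A,1)→(A,1,+1)
state=A head=0 tape=11[1]..0001   (A,1)→(A,1,+1)
state=A head=1 tape=111[.].0001   (A,.)→(C,1,+1)
state=C head=2 tape=1111[.]0001   (C,.)→(A,.,-1)
state=A head=1 tape=111[1].0001   (A,1)→(A,1,+1)
state=A head=2 tape=1111[.]0001   (A,.)→(C,1,+1)
state=C head=3 tape=11111[0]001   (C,0)→(C,0,+1)
state=C head=4 tape=111110[0]01   (C,0)→(C,0,+1)
state=C head=5 tape=1111100[0]1   (C,0)→(C,0,+1)
state=C head=6 tape=11111000[1]   (C,1)→(B,.,-1)
state=B head=5 tape=1111100[0].   (B,0)→(A,1,-1)
state=A head=4 tape=111110[0]1.   (A,0)→(C,0,-1)
state=C head=3 tape=11111[0]01.   (C,0)→(C,0,+1)
state=C head=4 tape=111110[0]1.   (C,0)→(C,0,+1)
state=C head=5 tape=1111100[1].   (C,1)→(B,.,-1)
state=B head=4 tape=111110[0]..   (B,0)→(A,1,-1)
state=A head=3 tape=11111[0]1..   (A,0)→(C,0,-1)
state=C head=2 tape=1111[1]01..   (C,1)→(B,.,-1)
state=B head=1 tape=111[1].01..
At halt the head is at cell 1.

1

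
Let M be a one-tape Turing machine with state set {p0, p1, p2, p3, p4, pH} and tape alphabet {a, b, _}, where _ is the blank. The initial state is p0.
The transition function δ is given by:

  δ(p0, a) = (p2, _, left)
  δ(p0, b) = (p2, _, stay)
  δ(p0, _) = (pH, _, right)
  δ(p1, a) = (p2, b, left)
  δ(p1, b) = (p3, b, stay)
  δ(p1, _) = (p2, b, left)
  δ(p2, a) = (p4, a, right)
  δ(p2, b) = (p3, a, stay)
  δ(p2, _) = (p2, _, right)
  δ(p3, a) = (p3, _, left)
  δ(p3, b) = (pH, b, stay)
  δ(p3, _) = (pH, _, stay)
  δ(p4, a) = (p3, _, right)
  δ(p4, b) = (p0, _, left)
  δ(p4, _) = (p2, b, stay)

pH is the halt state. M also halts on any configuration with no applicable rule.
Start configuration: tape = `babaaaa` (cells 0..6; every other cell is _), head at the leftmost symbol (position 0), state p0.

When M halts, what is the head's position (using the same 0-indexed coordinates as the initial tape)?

state=p0 head=0 tape=[b]abaaaa   (p0,b)→(p2,_,stay)
state=p2 head=0 tape=[_]abaaaa   (p2,_)→(p2,_,right)
state=p2 head=1 tape=_[a]baaaa   (p2,a)→(p4,a,right)
state=p4 head=2 tape=_a[b]aaaa   (p4,b)→(p0,_,left)
state=p0 head=1 tape=_[a]_aaaa   (p0,a)→(p2,_,left)
state=p2 head=0 tape=[_]__aaaa   (p2,_)→(p2,_,right)
state=p2 head=1 tape=_[_]_aaaa   (p2,_)→(p2,_,right)
state=p2 head=2 tape=__[_]aaaa   (p2,_)→(p2,_,right)
state=p2 head=3 tape=___[a]aaa   (p2,a)→(p4,a,right)
state=p4 head=4 tape=___a[a]aa   (p4,a)→(p3,_,right)
state=p3 head=5 tape=___a_[a]a   (p3,a)→(p3,_,left)
state=p3 head=4 tape=___a[_]_a   (p3,_)→(pH,_,stay)
state=pH head=4 tape=___a[_]_a
At halt the head is at cell 4.

4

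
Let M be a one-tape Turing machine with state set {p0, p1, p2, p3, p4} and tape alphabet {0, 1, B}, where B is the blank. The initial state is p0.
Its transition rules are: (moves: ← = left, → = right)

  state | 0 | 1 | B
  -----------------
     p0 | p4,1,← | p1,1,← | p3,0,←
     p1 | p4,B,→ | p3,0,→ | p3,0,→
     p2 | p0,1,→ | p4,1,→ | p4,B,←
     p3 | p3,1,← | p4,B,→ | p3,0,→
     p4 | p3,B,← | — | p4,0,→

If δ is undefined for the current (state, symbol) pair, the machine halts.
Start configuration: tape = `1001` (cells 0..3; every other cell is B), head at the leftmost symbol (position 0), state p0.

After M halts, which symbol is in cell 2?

state=p0 head=0 tape=BB[1]001   (p0,1)→(p1,1,←)
state=p1 head=-1 tape=B[B]1001   (p1,B)→(p3,0,→)
state=p3 head=0 tape=B0[1]001   (p3,1)→(p4,B,→)
state=p4 head=1 tape=B0B[0]01   (p4,0)→(p3,B,←)
state=p3 head=0 tape=B0[B]B01   (p3,B)→(p3,0,→)
state=p3 head=1 tape=B00[B]01   (p3,B)→(p3,0,→)
state=p3 head=2 tape=B000[0]1   (p3,0)→(p3,1,←)
state=p3 head=1 tape=B00[0]11   (p3,0)→(p3,1,←)
state=p3 head=0 tape=B0[0]111   (p3,0)→(p3,1,←)
state=p3 head=-1 tape=B[0]1111   (p3,0)→(p3,1,←)
state=p3 head=-2 tape=[B]11111   (p3,B)→(p3,0,→)
state=p3 head=-1 tape=0[1]1111   (p3,1)→(p4,B,→)
state=p4 head=0 tape=0B[1]111
Cell 2 holds 1 when M halts.

1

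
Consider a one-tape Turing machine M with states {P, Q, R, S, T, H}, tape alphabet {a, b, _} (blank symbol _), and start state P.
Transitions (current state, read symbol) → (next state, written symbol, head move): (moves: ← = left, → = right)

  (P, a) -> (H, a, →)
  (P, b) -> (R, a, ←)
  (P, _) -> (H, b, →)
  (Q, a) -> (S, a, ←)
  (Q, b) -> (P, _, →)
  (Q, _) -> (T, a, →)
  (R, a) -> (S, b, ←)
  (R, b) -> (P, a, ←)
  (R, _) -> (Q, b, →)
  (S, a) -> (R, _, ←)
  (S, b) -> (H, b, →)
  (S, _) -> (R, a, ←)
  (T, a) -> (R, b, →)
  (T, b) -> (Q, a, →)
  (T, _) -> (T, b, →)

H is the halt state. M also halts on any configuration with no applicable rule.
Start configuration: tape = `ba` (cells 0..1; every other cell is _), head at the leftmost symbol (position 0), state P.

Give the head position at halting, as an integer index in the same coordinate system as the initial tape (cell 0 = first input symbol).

0

state=P head=0 tape=_[b]a   (P,b)→(R,a,←)
state=R head=-1 tape=[_]aa   (R,_)→(Q,b,→)
state=Q head=0 tape=b[a]a   (Q,a)→(S,a,←)
state=S head=-1 tape=[b]aa   (S,b)→(H,b,→)
state=H head=0 tape=b[a]a
At halt the head is at cell 0.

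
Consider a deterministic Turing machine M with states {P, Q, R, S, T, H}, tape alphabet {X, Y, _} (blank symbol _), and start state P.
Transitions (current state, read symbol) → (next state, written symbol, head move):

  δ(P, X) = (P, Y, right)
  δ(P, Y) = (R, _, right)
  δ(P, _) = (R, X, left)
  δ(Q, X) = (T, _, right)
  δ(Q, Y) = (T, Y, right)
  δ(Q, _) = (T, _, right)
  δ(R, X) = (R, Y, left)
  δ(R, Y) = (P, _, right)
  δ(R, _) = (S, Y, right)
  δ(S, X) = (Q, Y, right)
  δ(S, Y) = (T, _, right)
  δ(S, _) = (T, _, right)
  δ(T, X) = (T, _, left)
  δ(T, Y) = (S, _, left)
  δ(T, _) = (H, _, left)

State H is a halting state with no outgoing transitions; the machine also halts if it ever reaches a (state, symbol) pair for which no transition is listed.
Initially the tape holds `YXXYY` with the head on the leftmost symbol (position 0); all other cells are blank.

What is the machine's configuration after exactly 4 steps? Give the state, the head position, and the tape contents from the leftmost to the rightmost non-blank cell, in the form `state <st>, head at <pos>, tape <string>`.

state=P head=0 tape=[Y]XXYY   (P,Y)→(R,_,right)
state=R head=1 tape=_[X]XYY   (R,X)→(R,Y,left)
state=R head=0 tape=[_]YXYY   (R,_)→(S,Y,right)
state=S head=1 tape=Y[Y]XYY   (S,Y)→(T,_,right)
state=T head=2 tape=Y_[X]YY
After 4 steps: state T, head at 2, tape Y_XYY.

state T, head at 2, tape Y_XYY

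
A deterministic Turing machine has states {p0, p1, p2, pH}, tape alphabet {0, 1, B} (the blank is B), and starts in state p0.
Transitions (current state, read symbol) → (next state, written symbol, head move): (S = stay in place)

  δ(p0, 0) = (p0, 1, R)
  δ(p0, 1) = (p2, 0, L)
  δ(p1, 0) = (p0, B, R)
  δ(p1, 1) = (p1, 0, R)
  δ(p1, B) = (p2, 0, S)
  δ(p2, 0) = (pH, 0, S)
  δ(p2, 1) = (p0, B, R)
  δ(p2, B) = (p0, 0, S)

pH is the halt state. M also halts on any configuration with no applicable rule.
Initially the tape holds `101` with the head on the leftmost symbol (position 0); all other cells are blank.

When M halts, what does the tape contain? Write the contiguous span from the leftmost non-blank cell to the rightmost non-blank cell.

p0 | B[1]01B   read 1 → write 0, move L, go to p2
p2 | [B]001B   read B → write 0, move S, go to p0
p0 | [0]001B   read 0 → write 1, move R, go to p0
p0 | 1[0]01B   read 0 → write 1, move R, go to p0
p0 | 11[0]1B   read 0 → write 1, move R, go to p0
p0 | 111[1]B   read 1 → write 0, move L, go to p2
p2 | 11[1]0B   read 1 → write B, move R, go to p0
p0 | 11B[0]B   read 0 → write 1, move R, go to p0
p0 | 11B1[B]
The non-blank tape span at halt is 11B1.

11B1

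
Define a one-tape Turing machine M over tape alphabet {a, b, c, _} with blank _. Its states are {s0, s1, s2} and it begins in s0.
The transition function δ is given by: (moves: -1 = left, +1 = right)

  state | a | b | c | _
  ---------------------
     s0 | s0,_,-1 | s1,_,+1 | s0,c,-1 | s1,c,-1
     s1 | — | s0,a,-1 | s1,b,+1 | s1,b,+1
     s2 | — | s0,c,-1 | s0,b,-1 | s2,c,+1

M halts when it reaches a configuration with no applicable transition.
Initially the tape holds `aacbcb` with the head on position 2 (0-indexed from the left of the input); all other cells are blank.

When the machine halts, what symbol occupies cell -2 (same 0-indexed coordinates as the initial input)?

s0 | __aa[c]bcb   read c → write c, move -1, go to s0
s0 | __a[a]cbcb   read a → write _, move -1, go to s0
s0 | __[a]_cbcb   read a → write _, move -1, go to s0
s0 | _[_]__cbcb   read _ → write c, move -1, go to s1
s1 | [_]c__cbcb   read _ → write b, move +1, go to s1
s1 | b[c]__cbcb   read c → write b, move +1, go to s1
s1 | bb[_]_cbcb   read _ → write b, move +1, go to s1
s1 | bbb[_]cbcb   read _ → write b, move +1, go to s1
s1 | bbbb[c]bcb   read c → write b, move +1, go to s1
s1 | bbbbb[b]cb   read b → write a, move -1, go to s0
s0 | bbbb[b]acb   read b → write _, move +1, go to s1
s1 | bbbb_[a]cb
Cell -2 holds b when M halts.

b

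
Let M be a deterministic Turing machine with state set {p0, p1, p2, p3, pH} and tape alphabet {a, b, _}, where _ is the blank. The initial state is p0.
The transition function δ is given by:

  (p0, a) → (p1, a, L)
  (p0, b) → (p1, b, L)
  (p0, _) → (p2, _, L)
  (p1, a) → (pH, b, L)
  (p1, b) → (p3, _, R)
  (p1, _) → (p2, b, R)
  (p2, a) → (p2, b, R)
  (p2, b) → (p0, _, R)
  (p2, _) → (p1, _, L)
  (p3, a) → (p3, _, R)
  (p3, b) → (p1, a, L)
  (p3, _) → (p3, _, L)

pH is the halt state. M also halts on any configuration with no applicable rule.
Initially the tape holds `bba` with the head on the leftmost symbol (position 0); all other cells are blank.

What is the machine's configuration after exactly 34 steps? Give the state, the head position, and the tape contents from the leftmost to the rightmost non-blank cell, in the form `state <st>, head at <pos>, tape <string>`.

state=p0 head=0 tape=____[b]ba_   (p0,b)→(p1,b,L)
state=p1 head=-1 tape=___[_]bba_   (p1,_)→(p2,b,R)
state=p2 head=0 tape=___b[b]ba_   (p2,b)→(p0,_,R)
state=p0 head=1 tape=___b_[b]a_   (p0,b)→(p1,b,L)
state=p1 head=0 tape=___b[_]ba_   (p1,_)→(p2,b,R)
state=p2 head=1 tape=___bb[b]a_   (p2,b)→(p0,_,R)
state=p0 head=2 tape=___bb_[a]_   (p0,a)→(p1,a,L)
state=p1 head=1 tape=___bb[_]a_   (p1,_)→(p2,b,R)
state=p2 head=2 tape=___bbb[a]_   (p2,a)→(p2,b,R)
state=p2 head=3 tape=___bbbb[_]   (p2,_)→(p1,_,L)
state=p1 head=2 tape=___bbb[b]_   (p1,b)→(p3,_,R)
state=p3 head=3 tape=___bbb_[_]   (p3,_)→(p3,_,L)
state=p3 head=2 tape=___bbb[_]_   (p3,_)→(p3,_,L)
state=p3 head=1 tape=___bb[b]__   (p3,b)→(p1,a,L)
state=p1 head=0 tape=___b[b]a__   (p1,b)→(p3,_,R)
state=p3 head=1 tape=___b_[a]__   (p3,a)→(p3,_,R)
state=p3 head=2 tape=___b__[_]_   (p3,_)→(p3,_,L)
state=p3 head=1 tape=___b_[_]__   (p3,_)→(p3,_,L)
state=p3 head=0 tape=___b[_]___   (p3,_)→(p3,_,L)
state=p3 head=-1 tape=___[b]____   (p3,b)→(p1,a,L)
state=p1 head=-2 tape=__[_]a____   (p1,_)→(p2,b,R)
state=p2 head=-1 tape=__b[a]____   (p2,a)→(p2,b,R)
state=p2 head=0 tape=__bb[_]___   (p2,_)→(p1,_,L)
state=p1 head=-1 tape=__b[b]____   (p1,b)→(p3,_,R)
state=p3 head=0 tape=__b_[_]___   (p3,_)→(p3,_,L)
state=p3 head=-1 tape=__b[_]____   (p3,_)→(p3,_,L)
state=p3 head=-2 tape=__[b]_____   (p3,b)→(p1,a,L)
state=p1 head=-3 tape=_[_]a_____   (p1,_)→(p2,b,R)
state=p2 head=-2 tape=_b[a]_____   (p2,a)→(p2,b,R)
state=p2 head=-1 tape=_bb[_]____   (p2,_)→(p1,_,L)
state=p1 head=-2 tape=_b[b]_____   (p1,b)→(p3,_,R)
state=p3 head=-1 tape=_b_[_]____   (p3,_)→(p3,_,L)
state=p3 head=-2 tape=_b[_]_____   (p3,_)→(p3,_,L)
state=p3 head=-3 tape=_[b]______   (p3,b)→(p1,a,L)
state=p1 head=-4 tape=[_]a______
After 34 steps: state p1, head at -4, tape a.

state p1, head at -4, tape a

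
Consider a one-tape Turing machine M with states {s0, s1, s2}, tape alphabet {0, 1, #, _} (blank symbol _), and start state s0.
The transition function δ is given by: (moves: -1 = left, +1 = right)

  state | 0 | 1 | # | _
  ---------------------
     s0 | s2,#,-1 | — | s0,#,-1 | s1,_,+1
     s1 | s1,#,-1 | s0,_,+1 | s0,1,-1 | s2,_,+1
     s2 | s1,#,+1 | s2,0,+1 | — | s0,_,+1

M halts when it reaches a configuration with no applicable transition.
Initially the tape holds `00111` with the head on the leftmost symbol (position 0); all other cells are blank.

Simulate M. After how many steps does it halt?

14

s0 | _[0]0111   read 0 → write #, move -1, go to s2
s2 | [_]#0111   read _ → write _, move +1, go to s0
s0 | _[#]0111   read # → write #, move -1, go to s0
s0 | [_]#0111   read _ → write _, move +1, go to s1
s1 | _[#]0111   read # → write 1, move -1, go to s0
s0 | [_]10111   read _ → write _, move +1, go to s1
s1 | _[1]0111   read 1 → write _, move +1, go to s0
s0 | __[0]111   read 0 → write #, move -1, go to s2
s2 | _[_]#111   read _ → write _, move +1, go to s0
s0 | __[#]111   read # → write #, move -1, go to s0
s0 | _[_]#111   read _ → write _, move +1, go to s1
s1 | __[#]111   read # → write 1, move -1, go to s0
s0 | _[_]1111   read _ → write _, move +1, go to s1
s1 | __[1]111   read 1 → write _, move +1, go to s0
s0 | ___[1]11
M halts after 14 transitions.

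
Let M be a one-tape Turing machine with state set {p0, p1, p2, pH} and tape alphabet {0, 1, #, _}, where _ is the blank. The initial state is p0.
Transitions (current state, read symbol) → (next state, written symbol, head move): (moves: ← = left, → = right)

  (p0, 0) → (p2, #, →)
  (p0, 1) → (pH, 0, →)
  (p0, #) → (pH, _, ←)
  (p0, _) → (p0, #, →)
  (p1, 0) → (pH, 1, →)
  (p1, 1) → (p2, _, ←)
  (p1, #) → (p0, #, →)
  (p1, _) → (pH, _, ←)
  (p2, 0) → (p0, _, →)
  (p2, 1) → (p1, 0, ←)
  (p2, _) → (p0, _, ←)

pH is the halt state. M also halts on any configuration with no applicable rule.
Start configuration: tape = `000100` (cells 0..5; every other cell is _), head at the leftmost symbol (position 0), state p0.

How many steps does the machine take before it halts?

10

state=p0 head=0 tape=[0]00100_   (p0,0)→(p2,#,→)
state=p2 head=1 tape=#[0]0100_   (p2,0)→(p0,_,→)
state=p0 head=2 tape=#_[0]100_   (p0,0)→(p2,#,→)
state=p2 head=3 tape=#_#[1]00_   (p2,1)→(p1,0,←)
state=p1 head=2 tape=#_[#]000_   (p1,#)→(p0,#,→)
state=p0 head=3 tape=#_#[0]00_   (p0,0)→(p2,#,→)
state=p2 head=4 tape=#_##[0]0_   (p2,0)→(p0,_,→)
state=p0 head=5 tape=#_##_[0]_   (p0,0)→(p2,#,→)
state=p2 head=6 tape=#_##_#[_]   (p2,_)→(p0,_,←)
state=p0 head=5 tape=#_##_[#]_   (p0,#)→(pH,_,←)
state=pH head=4 tape=#_##[_]__
M halts after 10 transitions.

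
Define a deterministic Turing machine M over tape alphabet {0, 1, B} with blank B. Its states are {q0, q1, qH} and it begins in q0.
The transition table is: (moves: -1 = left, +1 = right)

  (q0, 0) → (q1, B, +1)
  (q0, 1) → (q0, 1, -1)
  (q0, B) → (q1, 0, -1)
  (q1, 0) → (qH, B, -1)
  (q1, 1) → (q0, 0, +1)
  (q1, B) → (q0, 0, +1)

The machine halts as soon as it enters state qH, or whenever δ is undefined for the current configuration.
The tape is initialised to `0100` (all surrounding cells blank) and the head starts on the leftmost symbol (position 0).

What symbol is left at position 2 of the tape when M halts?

B

state=q0 head=0 tape=[0]100   (q0,0)→(q1,B,+1)
state=q1 head=1 tape=B[1]00   (q1,1)→(q0,0,+1)
state=q0 head=2 tape=B0[0]0   (q0,0)→(q1,B,+1)
state=q1 head=3 tape=B0B[0]   (q1,0)→(qH,B,-1)
state=qH head=2 tape=B0[B]B
Cell 2 holds B when M halts.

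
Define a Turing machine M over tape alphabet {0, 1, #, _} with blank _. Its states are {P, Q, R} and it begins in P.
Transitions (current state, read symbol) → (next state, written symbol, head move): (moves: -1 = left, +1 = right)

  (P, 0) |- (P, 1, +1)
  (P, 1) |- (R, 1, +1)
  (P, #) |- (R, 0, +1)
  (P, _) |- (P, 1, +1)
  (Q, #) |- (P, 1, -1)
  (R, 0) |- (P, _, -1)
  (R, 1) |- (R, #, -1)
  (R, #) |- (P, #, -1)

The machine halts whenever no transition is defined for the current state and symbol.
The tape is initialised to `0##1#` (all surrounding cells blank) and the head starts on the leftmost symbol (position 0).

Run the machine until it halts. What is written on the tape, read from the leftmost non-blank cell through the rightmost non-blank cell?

11_##

state=P head=0 tape=[0]##1#   (P,0)→(P,1,+1)
state=P head=1 tape=1[#]#1#   (P,#)→(R,0,+1)
state=R head=2 tape=10[#]1#   (R,#)→(P,#,-1)
state=P head=1 tape=1[0]#1#   (P,0)→(P,1,+1)
state=P head=2 tape=11[#]1#   (P,#)→(R,0,+1)
state=R head=3 tape=110[1]#   (R,1)→(R,#,-1)
state=R head=2 tape=11[0]##   (R,0)→(P,_,-1)
state=P head=1 tape=1[1]_##   (P,1)→(R,1,+1)
state=R head=2 tape=11[_]##
The non-blank tape span at halt is 11_##.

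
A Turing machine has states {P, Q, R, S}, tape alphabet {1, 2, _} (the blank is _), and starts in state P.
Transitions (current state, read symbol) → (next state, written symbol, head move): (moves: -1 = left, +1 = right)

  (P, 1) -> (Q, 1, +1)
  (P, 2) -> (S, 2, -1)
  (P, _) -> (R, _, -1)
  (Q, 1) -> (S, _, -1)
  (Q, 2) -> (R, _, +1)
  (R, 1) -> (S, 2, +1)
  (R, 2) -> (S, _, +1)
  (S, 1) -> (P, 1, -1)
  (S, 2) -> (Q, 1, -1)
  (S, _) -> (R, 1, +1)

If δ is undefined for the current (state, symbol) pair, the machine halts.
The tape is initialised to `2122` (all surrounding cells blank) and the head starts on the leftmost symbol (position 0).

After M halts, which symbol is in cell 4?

state=P head=0 tape=_[2]122__   (P,2)→(S,2,-1)
state=S head=-1 tape=[_]2122__   (S,_)→(R,1,+1)
state=R head=0 tape=1[2]122__   (R,2)→(S,_,+1)
state=S head=1 tape=1_[1]22__   (S,1)→(P,1,-1)
state=P head=0 tape=1[_]122__   (P,_)→(R,_,-1)
state=R head=-1 tape=[1]_122__   (R,1)→(S,2,+1)
state=S head=0 tape=2[_]122__   (S,_)→(R,1,+1)
state=R head=1 tape=21[1]22__   (R,1)→(S,2,+1)
state=S head=2 tape=212[2]2__   (S,2)→(Q,1,-1)
state=Q head=1 tape=21[2]12__   (Q,2)→(R,_,+1)
state=R head=2 tape=21_[1]2__   (R,1)→(S,2,+1)
state=S head=3 tape=21_2[2]__   (S,2)→(Q,1,-1)
state=Q head=2 tape=21_[2]1__   (Q,2)→(R,_,+1)
state=R head=3 tape=21__[1]__   (R,1)→(S,2,+1)
state=S head=4 tape=21__2[_]_   (S,_)→(R,1,+1)
state=R head=5 tape=21__21[_]
Cell 4 holds 1 when M halts.

1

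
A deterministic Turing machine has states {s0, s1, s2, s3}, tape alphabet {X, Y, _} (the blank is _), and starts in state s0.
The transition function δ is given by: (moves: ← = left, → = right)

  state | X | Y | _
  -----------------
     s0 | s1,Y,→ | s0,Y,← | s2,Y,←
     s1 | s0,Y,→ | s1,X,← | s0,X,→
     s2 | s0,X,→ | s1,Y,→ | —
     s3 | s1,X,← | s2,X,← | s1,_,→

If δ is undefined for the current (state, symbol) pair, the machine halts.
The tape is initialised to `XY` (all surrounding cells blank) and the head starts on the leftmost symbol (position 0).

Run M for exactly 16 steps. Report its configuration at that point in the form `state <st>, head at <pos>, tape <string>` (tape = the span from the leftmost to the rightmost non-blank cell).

s0 | _[X]Y___   read X → write Y, move →, go to s1
s1 | _Y[Y]___   read Y → write X, move ←, go to s1
s1 | _[Y]X___   read Y → write X, move ←, go to s1
s1 | [_]XX___   read _ → write X, move →, go to s0
s0 | X[X]X___   read X → write Y, move →, go to s1
s1 | XY[X]___   read X → write Y, move →, go to s0
s0 | XYY[_]__   read _ → write Y, move ←, go to s2
s2 | XY[Y]Y__   read Y → write Y, move →, go to s1
s1 | XYY[Y]__   read Y → write X, move ←, go to s1
s1 | XY[Y]X__   read Y → write X, move ←, go to s1
s1 | X[Y]XX__   read Y → write X, move ←, go to s1
s1 | [X]XXX__   read X → write Y, move →, go to s0
s0 | Y[X]XX__   read X → write Y, move →, go to s1
s1 | YY[X]X__   read X → write Y, move →, go to s0
s0 | YYY[X]__   read X → write Y, move →, go to s1
s1 | YYYY[_]_   read _ → write X, move →, go to s0
s0 | YYYYX[_]
After 16 steps: state s0, head at 4, tape YYYYX.

state s0, head at 4, tape YYYYX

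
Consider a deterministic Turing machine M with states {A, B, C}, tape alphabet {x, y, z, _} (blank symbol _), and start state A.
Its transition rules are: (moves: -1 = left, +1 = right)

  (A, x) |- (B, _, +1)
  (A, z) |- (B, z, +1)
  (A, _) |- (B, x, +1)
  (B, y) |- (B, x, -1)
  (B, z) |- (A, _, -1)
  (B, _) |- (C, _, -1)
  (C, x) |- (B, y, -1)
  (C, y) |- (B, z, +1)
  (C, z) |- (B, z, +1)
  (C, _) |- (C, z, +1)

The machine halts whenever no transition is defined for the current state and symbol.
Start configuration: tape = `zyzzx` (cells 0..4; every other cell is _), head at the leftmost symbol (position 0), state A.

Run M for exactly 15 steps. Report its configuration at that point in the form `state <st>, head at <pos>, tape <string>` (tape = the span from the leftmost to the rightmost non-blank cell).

state C, head at -1, tape zzz_xzzx

state=A head=0 tape=___[z]yzzx   (A,z)→(B,z,+1)
state=B head=1 tape=___z[y]zzx   (B,y)→(B,x,-1)
state=B head=0 tape=___[z]xzzx   (B,z)→(A,_,-1)
state=A head=-1 tape=__[_]_xzzx   (A,_)→(B,x,+1)
state=B head=0 tape=__x[_]xzzx   (B,_)→(C,_,-1)
state=C head=-1 tape=__[x]_xzzx   (C,x)→(B,y,-1)
state=B head=-2 tape=_[_]y_xzzx   (B,_)→(C,_,-1)
state=C head=-3 tape=[_]_y_xzzx   (C,_)→(C,z,+1)
state=C head=-2 tape=z[_]y_xzzx   (C,_)→(C,z,+1)
state=C head=-1 tape=zz[y]_xzzx   (C,y)→(B,z,+1)
state=B head=0 tape=zzz[_]xzzx   (B,_)→(C,_,-1)
state=C head=-1 tape=zz[z]_xzzx   (C,z)→(B,z,+1)
state=B head=0 tape=zzz[_]xzzx   (B,_)→(C,_,-1)
state=C head=-1 tape=zz[z]_xzzx   (C,z)→(B,z,+1)
state=B head=0 tape=zzz[_]xzzx   (B,_)→(C,_,-1)
state=C head=-1 tape=zz[z]_xzzx
After 15 steps: state C, head at -1, tape zzz_xzzx.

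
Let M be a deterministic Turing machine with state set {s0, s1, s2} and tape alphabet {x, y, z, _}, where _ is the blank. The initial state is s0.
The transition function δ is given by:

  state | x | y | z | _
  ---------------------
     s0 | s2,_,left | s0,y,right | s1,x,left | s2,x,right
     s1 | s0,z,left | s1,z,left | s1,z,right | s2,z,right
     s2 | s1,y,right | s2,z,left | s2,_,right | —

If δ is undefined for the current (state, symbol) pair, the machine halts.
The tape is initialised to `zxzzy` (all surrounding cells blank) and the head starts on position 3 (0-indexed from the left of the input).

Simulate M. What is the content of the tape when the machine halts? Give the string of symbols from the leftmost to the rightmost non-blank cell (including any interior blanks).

state=s0 head=3 tape=__zxz[z]y__   (s0,z)→(s1,x,left)
state=s1 head=2 tape=__zx[z]xy__   (s1,z)→(s1,z,right)
state=s1 head=3 tape=__zxz[x]y__   (s1,x)→(s0,z,left)
state=s0 head=2 tape=__zx[z]zy__   (s0,z)→(s1,x,left)
state=s1 head=1 tape=__z[x]xzy__   (s1,x)→(s0,z,left)
state=s0 head=0 tape=__[z]zxzy__   (s0,z)→(s1,x,left)
state=s1 head=-1 tape=_[_]xzxzy__   (s1,_)→(s2,z,right)
state=s2 head=0 tape=_z[x]zxzy__   (s2,x)→(s1,y,right)
state=s1 head=1 tape=_zy[z]xzy__   (s1,z)→(s1,z,right)
state=s1 head=2 tape=_zyz[x]zy__   (s1,x)→(s0,z,left)
state=s0 head=1 tape=_zy[z]zzy__   (s0,z)→(s1,x,left)
state=s1 head=0 tape=_z[y]xzzy__   (s1,y)→(s1,z,left)
state=s1 head=-1 tape=_[z]zxzzy__   (s1,z)→(s1,z,right)
state=s1 head=0 tape=_z[z]xzzy__   (s1,z)→(s1,z,right)
state=s1 head=1 tape=_zz[x]zzy__   (s1,x)→(s0,z,left)
state=s0 head=0 tape=_z[z]zzzy__   (s0,z)→(s1,x,left)
state=s1 head=-1 tape=_[z]xzzzy__   (s1,z)→(s1,z,right)
state=s1 head=0 tape=_z[x]zzzy__   (s1,x)→(s0,z,left)
state=s0 head=-1 tape=_[z]zzzzy__   (s0,z)→(s1,x,left)
state=s1 head=-2 tape=[_]xzzzzy__   (s1,_)→(s2,z,right)
state=s2 head=-1 tape=z[x]zzzzy__   (s2,x)→(s1,y,right)
state=s1 head=0 tape=zy[z]zzzy__   (s1,z)→(s1,z,right)
state=s1 head=1 tape=zyz[z]zzy__   (s1,z)→(s1,z,right)
state=s1 head=2 tape=zyzz[z]zy__   (s1,z)→(s1,z,right)
state=s1 head=3 tape=zyzzz[z]y__   (s1,z)→(s1,z,right)
state=s1 head=4 tape=zyzzzz[y]__   (s1,y)→(s1,z,left)
state=s1 head=3 tape=zyzzz[z]z__   (s1,z)→(s1,z,right)
state=s1 head=4 tape=zyzzzz[z]__   (s1,z)→(s1,z,right)
state=s1 head=5 tape=zyzzzzz[_]_   (s1,_)→(s2,z,right)
state=s2 head=6 tape=zyzzzzzz[_]
The non-blank tape span at halt is zyzzzzzz.

zyzzzzzz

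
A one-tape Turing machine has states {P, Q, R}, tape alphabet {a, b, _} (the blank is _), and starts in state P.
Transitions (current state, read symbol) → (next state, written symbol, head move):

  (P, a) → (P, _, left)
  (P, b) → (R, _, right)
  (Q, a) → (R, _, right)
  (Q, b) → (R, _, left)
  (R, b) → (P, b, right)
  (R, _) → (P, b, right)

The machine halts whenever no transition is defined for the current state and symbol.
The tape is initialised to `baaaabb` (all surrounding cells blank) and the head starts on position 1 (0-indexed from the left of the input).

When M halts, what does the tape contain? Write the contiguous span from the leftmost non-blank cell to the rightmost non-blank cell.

b_b

state=P head=1 tape=b[a]aaabb_   (P,a)→(P,_,left)
state=P head=0 tape=[b]_aaabb_   (P,b)→(R,_,right)
state=R head=1 tape=_[_]aaabb_   (R,_)→(P,b,right)
state=P head=2 tape=_b[a]aabb_   (P,a)→(P,_,left)
state=P head=1 tape=_[b]_aabb_   (P,b)→(R,_,right)
state=R head=2 tape=__[_]aabb_   (R,_)→(P,b,right)
state=P head=3 tape=__b[a]abb_   (P,a)→(P,_,left)
state=P head=2 tape=__[b]_abb_   (P,b)→(R,_,right)
state=R head=3 tape=___[_]abb_   (R,_)→(P,b,right)
state=P head=4 tape=___b[a]bb_   (P,a)→(P,_,left)
state=P head=3 tape=___[b]_bb_   (P,b)→(R,_,right)
state=R head=4 tape=____[_]bb_   (R,_)→(P,b,right)
state=P head=5 tape=____b[b]b_   (P,b)→(R,_,right)
state=R head=6 tape=____b_[b]_   (R,b)→(P,b,right)
state=P head=7 tape=____b_b[_]
The non-blank tape span at halt is b_b.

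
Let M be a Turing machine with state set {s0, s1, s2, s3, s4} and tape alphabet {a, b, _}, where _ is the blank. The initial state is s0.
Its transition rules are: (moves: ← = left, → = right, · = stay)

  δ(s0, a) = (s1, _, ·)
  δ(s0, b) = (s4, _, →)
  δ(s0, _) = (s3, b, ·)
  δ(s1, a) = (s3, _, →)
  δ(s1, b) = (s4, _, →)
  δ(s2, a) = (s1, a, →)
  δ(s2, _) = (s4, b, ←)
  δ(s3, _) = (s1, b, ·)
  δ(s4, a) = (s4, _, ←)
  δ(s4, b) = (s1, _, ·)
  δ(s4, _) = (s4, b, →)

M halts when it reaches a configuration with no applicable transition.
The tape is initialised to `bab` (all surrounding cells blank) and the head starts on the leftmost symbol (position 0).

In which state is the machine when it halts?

s1

state=s0 head=0 tape=[b]ab   (s0,b)→(s4,_,→)
state=s4 head=1 tape=_[a]b   (s4,a)→(s4,_,←)
state=s4 head=0 tape=[_]_b   (s4,_)→(s4,b,→)
state=s4 head=1 tape=b[_]b   (s4,_)→(s4,b,→)
state=s4 head=2 tape=bb[b]   (s4,b)→(s1,_,·)
state=s1 head=2 tape=bb[_]
No transition is defined for (s1, _); M halts in state s1.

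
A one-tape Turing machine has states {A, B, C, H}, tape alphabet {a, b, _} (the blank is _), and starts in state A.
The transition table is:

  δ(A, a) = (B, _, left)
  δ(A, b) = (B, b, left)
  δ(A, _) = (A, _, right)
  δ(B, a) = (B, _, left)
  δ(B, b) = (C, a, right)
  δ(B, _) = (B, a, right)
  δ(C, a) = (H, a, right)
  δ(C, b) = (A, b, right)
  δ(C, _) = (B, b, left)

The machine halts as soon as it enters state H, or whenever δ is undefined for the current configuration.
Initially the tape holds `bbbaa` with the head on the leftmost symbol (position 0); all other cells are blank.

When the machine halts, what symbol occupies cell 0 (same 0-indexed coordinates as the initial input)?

a

A | __[b]bbaa_   read b → write b, move left, go to B
B | _[_]bbbaa_   read _ → write a, move right, go to B
B | _a[b]bbaa_   read b → write a, move right, go to C
C | _aa[b]baa_   read b → write b, move right, go to A
A | _aab[b]aa_   read b → write b, move left, go to B
B | _aa[b]baa_   read b → write a, move right, go to C
C | _aaa[b]aa_   read b → write b, move right, go to A
A | _aaab[a]a_   read a → write _, move left, go to B
B | _aaa[b]_a_   read b → write a, move right, go to C
C | _aaaa[_]a_   read _ → write b, move left, go to B
B | _aaa[a]ba_   read a → write _, move left, go to B
B | _aa[a]_ba_   read a → write _, move left, go to B
B | _a[a]__ba_   read a → write _, move left, go to B
B | _[a]___ba_   read a → write _, move left, go to B
B | [_]____ba_   read _ → write a, move right, go to B
B | a[_]___ba_   read _ → write a, move right, go to B
B | aa[_]__ba_   read _ → write a, move right, go to B
B | aaa[_]_ba_   read _ → write a, move right, go to B
B | aaaa[_]ba_   read _ → write a, move right, go to B
B | aaaaa[b]a_   read b → write a, move right, go to C
C | aaaaaa[a]_   read a → write a, move right, go to H
H | aaaaaaa[_]
Cell 0 holds a when M halts.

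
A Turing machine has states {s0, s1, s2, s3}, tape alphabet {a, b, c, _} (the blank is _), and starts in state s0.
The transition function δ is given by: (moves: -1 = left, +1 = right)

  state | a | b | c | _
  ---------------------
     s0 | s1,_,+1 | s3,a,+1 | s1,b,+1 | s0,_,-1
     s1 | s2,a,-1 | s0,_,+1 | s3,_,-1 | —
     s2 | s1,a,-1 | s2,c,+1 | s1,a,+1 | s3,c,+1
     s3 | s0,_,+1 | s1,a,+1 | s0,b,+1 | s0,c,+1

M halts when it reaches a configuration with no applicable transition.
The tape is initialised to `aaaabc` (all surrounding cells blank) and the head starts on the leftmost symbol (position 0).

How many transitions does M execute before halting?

15

s0 | [a]aaabc__   read a → write _, move +1, go to s1
s1 | _[a]aabc__   read a → write a, move -1, go to s2
s2 | [_]aaabc__   read _ → write c, move +1, go to s3
s3 | c[a]aabc__   read a → write _, move +1, go to s0
s0 | c_[a]abc__   read a → write _, move +1, go to s1
s1 | c__[a]bc__   read a → write a, move -1, go to s2
s2 | c_[_]abc__   read _ → write c, move +1, go to s3
s3 | c_c[a]bc__   read a → write _, move +1, go to s0
s0 | c_c_[b]c__   read b → write a, move +1, go to s3
s3 | c_c_a[c]__   read c → write b, move +1, go to s0
s0 | c_c_ab[_]_   read _ → write _, move -1, go to s0
s0 | c_c_a[b]__   read b → write a, move +1, go to s3
s3 | c_c_aa[_]_   read _ → write c, move +1, go to s0
s0 | c_c_aac[_]   read _ → write _, move -1, go to s0
s0 | c_c_aa[c]_   read c → write b, move +1, go to s1
s1 | c_c_aab[_]
M halts after 15 transitions.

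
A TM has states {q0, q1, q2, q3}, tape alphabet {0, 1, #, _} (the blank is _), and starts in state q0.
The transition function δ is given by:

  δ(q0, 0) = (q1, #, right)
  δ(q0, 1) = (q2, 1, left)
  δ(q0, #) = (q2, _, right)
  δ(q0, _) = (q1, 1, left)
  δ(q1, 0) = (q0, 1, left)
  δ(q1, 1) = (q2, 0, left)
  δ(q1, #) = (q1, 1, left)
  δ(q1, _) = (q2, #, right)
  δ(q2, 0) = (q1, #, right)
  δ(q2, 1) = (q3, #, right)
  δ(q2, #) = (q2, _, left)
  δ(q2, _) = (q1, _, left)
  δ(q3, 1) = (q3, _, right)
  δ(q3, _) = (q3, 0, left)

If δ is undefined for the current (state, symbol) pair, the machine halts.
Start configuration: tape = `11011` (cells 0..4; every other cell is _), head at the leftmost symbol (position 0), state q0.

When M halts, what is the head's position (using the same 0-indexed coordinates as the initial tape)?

-2

q0 | ___[1]1011   read 1 → write 1, move left, go to q2
q2 | __[_]11011   read _ → write _, move left, go to q1
q1 | _[_]_11011   read _ → write #, move right, go to q2
q2 | _#[_]11011   read _ → write _, move left, go to q1
q1 | _[#]_11011   read # → write 1, move left, go to q1
q1 | [_]1_11011   read _ → write #, move right, go to q2
q2 | #[1]_11011   read 1 → write #, move right, go to q3
q3 | ##[_]11011   read _ → write 0, move left, go to q3
q3 | #[#]011011
At halt the head is at cell -2.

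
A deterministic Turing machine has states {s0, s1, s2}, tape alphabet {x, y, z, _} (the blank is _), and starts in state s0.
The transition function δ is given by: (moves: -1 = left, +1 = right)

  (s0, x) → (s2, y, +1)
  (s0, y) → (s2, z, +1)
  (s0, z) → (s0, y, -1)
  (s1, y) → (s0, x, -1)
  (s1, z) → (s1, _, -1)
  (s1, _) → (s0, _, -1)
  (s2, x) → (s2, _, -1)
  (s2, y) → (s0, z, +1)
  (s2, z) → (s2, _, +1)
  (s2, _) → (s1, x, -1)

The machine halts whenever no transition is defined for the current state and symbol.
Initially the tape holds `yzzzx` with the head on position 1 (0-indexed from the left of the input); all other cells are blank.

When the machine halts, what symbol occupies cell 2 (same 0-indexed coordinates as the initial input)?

y

state=s0 head=1 tape=_y[z]zzx   (s0,z)→(s0,y,-1)
state=s0 head=0 tape=_[y]yzzx   (s0,y)→(s2,z,+1)
state=s2 head=1 tape=_z[y]zzx   (s2,y)→(s0,z,+1)
state=s0 head=2 tape=_zz[z]zx   (s0,z)→(s0,y,-1)
state=s0 head=1 tape=_z[z]yzx   (s0,z)→(s0,y,-1)
state=s0 head=0 tape=_[z]yyzx   (s0,z)→(s0,y,-1)
state=s0 head=-1 tape=[_]yyyzx
Cell 2 holds y when M halts.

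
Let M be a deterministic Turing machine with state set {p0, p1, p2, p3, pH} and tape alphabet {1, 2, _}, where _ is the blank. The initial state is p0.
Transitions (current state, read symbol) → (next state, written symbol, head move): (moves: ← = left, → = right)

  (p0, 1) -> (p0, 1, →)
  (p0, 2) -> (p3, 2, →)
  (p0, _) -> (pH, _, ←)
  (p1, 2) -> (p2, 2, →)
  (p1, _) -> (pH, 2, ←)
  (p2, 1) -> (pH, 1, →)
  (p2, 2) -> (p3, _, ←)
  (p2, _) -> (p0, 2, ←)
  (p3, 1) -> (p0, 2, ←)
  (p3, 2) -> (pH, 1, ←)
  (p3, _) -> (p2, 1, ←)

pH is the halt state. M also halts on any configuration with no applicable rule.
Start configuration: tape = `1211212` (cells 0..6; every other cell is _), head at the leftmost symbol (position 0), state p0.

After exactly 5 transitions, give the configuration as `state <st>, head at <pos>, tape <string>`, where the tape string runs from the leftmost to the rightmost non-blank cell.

p0 | [1]211212   read 1 → write 1, move →, go to p0
p0 | 1[2]11212   read 2 → write 2, move →, go to p3
p3 | 12[1]1212   read 1 → write 2, move ←, go to p0
p0 | 1[2]21212   read 2 → write 2, move →, go to p3
p3 | 12[2]1212   read 2 → write 1, move ←, go to pH
pH | 1[2]11212
After 5 steps: state pH, head at 1, tape 1211212.

state pH, head at 1, tape 1211212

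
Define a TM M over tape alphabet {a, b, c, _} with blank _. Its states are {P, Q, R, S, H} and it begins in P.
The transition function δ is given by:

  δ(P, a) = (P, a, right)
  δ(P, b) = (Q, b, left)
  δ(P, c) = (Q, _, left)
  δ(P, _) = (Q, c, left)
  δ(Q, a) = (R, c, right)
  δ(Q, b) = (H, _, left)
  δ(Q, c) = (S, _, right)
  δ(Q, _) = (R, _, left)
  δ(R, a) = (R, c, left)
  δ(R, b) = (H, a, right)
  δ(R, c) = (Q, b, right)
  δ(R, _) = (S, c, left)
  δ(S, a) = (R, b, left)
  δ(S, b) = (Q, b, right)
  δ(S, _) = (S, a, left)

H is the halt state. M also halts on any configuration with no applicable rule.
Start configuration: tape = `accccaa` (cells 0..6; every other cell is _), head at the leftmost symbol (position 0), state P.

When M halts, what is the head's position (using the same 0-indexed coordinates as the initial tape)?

state=P head=0 tape=[a]ccccaa   (P,a)→(P,a,right)
state=P head=1 tape=a[c]cccaa   (P,c)→(Q,_,left)
state=Q head=0 tape=[a]_cccaa   (Q,a)→(R,c,right)
state=R head=1 tape=c[_]cccaa   (R,_)→(S,c,left)
state=S head=0 tape=[c]ccccaa
At halt the head is at cell 0.

0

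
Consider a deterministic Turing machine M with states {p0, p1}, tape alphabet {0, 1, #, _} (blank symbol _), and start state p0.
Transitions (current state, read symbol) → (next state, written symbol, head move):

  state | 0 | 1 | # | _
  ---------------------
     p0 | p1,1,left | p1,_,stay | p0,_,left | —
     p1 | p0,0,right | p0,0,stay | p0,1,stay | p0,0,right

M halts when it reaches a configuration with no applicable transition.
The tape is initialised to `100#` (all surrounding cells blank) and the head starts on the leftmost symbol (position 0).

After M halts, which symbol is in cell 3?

_

p0 | [1]00#   read 1 → write _, move stay, go to p1
p1 | [_]00#   read _ → write 0, move right, go to p0
p0 | 0[0]0#   read 0 → write 1, move left, go to p1
p1 | [0]10#   read 0 → write 0, move right, go to p0
p0 | 0[1]0#   read 1 → write _, move stay, go to p1
p1 | 0[_]0#   read _ → write 0, move right, go to p0
p0 | 00[0]#   read 0 → write 1, move left, go to p1
p1 | 0[0]1#   read 0 → write 0, move right, go to p0
p0 | 00[1]#   read 1 → write _, move stay, go to p1
p1 | 00[_]#   read _ → write 0, move right, go to p0
p0 | 000[#]   read # → write _, move left, go to p0
p0 | 00[0]_   read 0 → write 1, move left, go to p1
p1 | 0[0]1_   read 0 → write 0, move right, go to p0
p0 | 00[1]_   read 1 → write _, move stay, go to p1
p1 | 00[_]_   read _ → write 0, move right, go to p0
p0 | 000[_]
Cell 3 holds _ when M halts.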